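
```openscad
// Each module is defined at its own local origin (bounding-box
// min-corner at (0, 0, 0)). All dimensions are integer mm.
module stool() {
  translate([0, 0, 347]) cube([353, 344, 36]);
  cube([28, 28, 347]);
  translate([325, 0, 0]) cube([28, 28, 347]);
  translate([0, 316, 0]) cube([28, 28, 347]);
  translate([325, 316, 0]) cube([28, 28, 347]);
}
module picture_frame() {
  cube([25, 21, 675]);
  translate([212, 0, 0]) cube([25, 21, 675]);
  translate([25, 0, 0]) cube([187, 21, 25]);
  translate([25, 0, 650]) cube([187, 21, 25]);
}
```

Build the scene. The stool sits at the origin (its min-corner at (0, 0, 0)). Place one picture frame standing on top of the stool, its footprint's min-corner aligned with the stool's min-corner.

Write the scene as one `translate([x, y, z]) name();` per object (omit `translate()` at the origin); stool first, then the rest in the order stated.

stool();
translate([0, 0, 383]) picture_frame();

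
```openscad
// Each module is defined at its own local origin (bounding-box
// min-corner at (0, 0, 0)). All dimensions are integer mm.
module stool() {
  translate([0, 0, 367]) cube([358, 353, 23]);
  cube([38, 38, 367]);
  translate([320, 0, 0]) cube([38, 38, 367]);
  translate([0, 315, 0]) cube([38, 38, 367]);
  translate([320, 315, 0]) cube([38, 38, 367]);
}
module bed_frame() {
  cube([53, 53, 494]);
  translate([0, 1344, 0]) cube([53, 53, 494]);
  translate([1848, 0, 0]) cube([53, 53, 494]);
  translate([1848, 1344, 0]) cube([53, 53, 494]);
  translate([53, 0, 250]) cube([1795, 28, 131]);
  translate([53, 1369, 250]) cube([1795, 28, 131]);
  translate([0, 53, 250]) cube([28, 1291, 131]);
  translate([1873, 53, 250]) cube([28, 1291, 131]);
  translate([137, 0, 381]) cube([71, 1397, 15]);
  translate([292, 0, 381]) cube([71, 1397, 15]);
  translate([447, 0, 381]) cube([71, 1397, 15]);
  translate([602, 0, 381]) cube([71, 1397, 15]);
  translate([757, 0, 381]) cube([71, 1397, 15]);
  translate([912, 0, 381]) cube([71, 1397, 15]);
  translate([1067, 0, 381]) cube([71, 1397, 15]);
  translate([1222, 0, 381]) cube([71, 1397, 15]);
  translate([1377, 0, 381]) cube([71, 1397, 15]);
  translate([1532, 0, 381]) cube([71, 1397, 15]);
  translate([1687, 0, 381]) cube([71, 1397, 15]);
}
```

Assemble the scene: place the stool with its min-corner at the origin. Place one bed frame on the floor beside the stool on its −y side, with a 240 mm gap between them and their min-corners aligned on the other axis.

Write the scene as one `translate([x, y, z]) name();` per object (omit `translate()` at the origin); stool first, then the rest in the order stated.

stool();
translate([0, -1637, 0]) bed_frame();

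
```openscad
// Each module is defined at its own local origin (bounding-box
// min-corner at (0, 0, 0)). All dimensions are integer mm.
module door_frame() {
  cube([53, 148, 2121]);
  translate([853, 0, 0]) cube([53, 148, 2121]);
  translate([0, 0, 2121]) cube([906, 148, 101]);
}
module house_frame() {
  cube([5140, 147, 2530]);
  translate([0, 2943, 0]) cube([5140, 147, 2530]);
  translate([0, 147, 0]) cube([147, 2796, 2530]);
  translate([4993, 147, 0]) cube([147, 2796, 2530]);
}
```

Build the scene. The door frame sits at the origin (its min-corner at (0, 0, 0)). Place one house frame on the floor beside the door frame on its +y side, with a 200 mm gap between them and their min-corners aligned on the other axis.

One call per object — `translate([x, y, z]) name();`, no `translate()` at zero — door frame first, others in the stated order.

door_frame();
translate([0, 348, 0]) house_frame();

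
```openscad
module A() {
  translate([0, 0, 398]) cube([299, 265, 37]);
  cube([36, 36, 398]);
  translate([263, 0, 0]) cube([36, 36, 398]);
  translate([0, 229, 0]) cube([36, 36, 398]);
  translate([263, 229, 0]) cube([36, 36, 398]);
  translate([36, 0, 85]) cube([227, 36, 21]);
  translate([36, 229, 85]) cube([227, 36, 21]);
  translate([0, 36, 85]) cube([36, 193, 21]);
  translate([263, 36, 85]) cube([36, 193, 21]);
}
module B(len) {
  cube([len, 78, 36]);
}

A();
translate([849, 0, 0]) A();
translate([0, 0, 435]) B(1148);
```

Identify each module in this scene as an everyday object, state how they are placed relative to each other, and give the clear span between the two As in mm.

Second stool starts at x = 849; first ends at x = 299; clear span = 849 − 299 = 550 mm.

A is a stool. B is a beam. A beam spans the tops of two stools. The clear span between the two stools is 550 mm.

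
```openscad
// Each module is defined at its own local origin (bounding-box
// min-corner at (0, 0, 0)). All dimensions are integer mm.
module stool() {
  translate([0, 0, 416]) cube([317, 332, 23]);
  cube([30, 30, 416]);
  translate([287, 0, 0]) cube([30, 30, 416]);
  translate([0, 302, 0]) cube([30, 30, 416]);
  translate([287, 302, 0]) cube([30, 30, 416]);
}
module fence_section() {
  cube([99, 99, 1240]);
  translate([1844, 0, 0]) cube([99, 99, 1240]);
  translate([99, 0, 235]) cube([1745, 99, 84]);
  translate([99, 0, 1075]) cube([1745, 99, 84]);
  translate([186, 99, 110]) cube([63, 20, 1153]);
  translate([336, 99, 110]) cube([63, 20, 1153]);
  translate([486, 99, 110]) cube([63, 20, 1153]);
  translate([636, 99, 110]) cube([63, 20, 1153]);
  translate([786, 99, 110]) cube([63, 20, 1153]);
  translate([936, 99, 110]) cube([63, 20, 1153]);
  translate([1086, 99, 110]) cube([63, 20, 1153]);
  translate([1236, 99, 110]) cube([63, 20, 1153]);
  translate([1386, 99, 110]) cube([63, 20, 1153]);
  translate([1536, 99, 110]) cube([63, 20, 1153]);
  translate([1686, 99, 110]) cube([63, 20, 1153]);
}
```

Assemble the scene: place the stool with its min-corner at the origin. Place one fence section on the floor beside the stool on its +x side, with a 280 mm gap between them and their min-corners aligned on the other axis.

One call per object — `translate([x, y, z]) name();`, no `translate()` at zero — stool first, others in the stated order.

stool();
translate([597, 0, 0]) fence_section();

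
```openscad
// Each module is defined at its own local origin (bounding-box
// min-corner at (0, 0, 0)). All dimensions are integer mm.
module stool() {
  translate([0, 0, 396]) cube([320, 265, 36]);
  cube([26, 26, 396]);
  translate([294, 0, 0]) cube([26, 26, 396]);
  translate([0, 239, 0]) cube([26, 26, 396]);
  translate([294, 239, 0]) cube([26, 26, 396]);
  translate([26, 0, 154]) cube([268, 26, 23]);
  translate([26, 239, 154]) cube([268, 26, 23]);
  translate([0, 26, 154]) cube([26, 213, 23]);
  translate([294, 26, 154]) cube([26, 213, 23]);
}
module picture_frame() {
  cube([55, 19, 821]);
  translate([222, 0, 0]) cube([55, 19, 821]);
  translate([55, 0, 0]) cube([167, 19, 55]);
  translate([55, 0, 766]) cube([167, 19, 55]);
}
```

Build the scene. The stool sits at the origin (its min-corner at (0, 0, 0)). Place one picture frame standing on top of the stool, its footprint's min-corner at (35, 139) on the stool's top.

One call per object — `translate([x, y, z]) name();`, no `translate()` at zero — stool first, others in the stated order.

stool();
translate([35, 139, 432]) picture_frame();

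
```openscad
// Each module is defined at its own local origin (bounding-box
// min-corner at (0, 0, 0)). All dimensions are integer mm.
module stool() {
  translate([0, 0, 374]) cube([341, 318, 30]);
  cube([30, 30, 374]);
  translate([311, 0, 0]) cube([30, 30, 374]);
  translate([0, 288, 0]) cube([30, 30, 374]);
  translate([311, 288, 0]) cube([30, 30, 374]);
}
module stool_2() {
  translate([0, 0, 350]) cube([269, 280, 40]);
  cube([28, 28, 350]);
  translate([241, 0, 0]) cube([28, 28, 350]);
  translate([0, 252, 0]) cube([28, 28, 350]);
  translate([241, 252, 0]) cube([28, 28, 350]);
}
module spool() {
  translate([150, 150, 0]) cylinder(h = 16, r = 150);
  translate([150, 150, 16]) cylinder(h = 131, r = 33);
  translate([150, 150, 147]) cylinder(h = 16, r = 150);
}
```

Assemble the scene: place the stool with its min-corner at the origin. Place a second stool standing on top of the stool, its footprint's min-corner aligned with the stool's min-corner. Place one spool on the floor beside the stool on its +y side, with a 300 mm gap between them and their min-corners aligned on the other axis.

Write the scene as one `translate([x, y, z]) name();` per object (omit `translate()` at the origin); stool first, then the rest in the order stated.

stool();
translate([0, 0, 404]) stool_2();
translate([0, 618, 0]) spool();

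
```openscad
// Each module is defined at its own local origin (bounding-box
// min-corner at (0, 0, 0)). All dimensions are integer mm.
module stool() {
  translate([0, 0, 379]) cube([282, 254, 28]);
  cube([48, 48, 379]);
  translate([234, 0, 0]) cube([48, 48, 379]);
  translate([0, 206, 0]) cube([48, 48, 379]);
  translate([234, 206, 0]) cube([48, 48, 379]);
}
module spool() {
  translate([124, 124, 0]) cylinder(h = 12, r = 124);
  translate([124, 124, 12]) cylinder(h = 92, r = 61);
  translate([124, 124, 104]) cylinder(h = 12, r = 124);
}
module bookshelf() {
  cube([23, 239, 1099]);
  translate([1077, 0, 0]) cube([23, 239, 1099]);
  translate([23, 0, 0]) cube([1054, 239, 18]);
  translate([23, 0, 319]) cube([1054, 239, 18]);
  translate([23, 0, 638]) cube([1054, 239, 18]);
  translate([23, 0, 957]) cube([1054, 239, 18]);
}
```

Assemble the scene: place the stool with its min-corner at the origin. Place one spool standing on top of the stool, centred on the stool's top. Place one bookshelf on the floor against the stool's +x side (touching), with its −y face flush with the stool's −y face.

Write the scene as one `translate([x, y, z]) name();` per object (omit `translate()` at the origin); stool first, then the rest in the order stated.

stool();
translate([17, 3, 407]) spool();
translate([282, 0, 0]) bookshelf();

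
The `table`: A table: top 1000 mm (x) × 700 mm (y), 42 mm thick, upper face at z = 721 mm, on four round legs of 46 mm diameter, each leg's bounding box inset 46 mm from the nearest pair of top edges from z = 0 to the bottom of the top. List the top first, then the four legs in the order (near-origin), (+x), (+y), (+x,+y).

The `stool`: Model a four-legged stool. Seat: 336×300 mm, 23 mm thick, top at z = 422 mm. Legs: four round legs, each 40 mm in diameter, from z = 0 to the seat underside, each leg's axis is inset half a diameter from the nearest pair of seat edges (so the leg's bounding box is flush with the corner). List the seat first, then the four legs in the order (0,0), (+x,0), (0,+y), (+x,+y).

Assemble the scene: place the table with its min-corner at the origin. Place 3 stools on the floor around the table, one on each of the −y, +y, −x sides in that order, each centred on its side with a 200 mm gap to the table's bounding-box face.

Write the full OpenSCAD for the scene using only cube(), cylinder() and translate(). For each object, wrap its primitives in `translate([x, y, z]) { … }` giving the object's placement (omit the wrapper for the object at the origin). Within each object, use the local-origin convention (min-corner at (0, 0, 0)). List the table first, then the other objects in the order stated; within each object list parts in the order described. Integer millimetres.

translate([0, 0, 679]) cube([1000, 700, 42]);
translate([69, 69, 0]) cylinder(h = 679, r = 23);
translate([931, 69, 0]) cylinder(h = 679, r = 23);
translate([69, 631, 0]) cylinder(h = 679, r = 23);
translate([931, 631, 0]) cylinder(h = 679, r = 23);
translate([332, -500, 0]) {
  translate([0, 0, 399]) cube([336, 300, 23]);
  translate([20, 20, 0]) cylinder(h = 399, r = 20);
  translate([316, 20, 0]) cylinder(h = 399, r = 20);
  translate([20, 280, 0]) cylinder(h = 399, r = 20);
  translate([316, 280, 0]) cylinder(h = 399, r = 20);
}
translate([332, 900, 0]) {
  translate([0, 0, 399]) cube([336, 300, 23]);
  translate([20, 20, 0]) cylinder(h = 399, r = 20);
  translate([316, 20, 0]) cylinder(h = 399, r = 20);
  translate([20, 280, 0]) cylinder(h = 399, r = 20);
  translate([316, 280, 0]) cylinder(h = 399, r = 20);
}
translate([-536, 200, 0]) {
  translate([0, 0, 399]) cube([336, 300, 23]);
  translate([20, 20, 0]) cylinder(h = 399, r = 20);
  translate([316, 20, 0]) cylinder(h = 399, r = 20);
  translate([20, 280, 0]) cylinder(h = 399, r = 20);
  translate([316, 280, 0]) cylinder(h = 399, r = 20);
}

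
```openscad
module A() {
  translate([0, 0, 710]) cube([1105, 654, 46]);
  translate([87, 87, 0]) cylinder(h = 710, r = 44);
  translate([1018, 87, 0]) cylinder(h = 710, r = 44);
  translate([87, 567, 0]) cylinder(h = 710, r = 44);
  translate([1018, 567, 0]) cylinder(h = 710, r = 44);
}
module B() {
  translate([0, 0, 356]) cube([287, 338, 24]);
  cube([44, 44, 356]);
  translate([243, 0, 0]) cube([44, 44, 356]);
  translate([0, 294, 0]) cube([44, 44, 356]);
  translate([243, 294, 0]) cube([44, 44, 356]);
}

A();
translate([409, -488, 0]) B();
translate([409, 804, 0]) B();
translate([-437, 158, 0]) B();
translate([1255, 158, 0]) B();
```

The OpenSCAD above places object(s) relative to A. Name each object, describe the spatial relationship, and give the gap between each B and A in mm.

A is a table. B is a stool. Four stools sit around the table at the −y, +y, −x, +x sides. The gap between each stool and the table is 150 mm.

Each stool's nearest face is 150 mm from the table's bounding box.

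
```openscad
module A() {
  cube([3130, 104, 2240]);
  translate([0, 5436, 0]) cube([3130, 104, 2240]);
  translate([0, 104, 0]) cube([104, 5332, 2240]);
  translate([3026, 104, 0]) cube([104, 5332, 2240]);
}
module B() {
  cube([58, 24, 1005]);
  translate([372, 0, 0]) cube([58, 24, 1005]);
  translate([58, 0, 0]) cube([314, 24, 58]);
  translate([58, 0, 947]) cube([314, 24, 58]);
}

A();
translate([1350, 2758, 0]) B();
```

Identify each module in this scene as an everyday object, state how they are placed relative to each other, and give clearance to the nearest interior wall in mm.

A is a house frame. B is a picture frame. The picture frame sits inside the house frame, centred. The clearance to the nearest interior wall is 1246 mm.

Clearances: x = 1246, y = 2654; minimum 1246 mm.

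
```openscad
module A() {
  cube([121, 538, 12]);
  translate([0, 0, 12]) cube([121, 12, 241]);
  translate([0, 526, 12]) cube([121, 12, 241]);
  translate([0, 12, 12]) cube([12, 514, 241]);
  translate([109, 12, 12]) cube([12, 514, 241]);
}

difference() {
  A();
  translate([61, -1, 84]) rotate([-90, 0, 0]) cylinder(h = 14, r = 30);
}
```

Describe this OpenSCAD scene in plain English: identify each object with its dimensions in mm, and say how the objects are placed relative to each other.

A is an open-topped rectangular box: outside dimensions 121×538×253 mm, with a uniform wall and base thickness of 12 mm. The base is a full 121×538 slab on the floor; four walls sit on top of the base. The front and back walls (the −y and +y sides) span the full width; the two side walls fit between them.

The open box has a circular hole of radius 30 mm through its front wall, centred at (x = 61, z = 84).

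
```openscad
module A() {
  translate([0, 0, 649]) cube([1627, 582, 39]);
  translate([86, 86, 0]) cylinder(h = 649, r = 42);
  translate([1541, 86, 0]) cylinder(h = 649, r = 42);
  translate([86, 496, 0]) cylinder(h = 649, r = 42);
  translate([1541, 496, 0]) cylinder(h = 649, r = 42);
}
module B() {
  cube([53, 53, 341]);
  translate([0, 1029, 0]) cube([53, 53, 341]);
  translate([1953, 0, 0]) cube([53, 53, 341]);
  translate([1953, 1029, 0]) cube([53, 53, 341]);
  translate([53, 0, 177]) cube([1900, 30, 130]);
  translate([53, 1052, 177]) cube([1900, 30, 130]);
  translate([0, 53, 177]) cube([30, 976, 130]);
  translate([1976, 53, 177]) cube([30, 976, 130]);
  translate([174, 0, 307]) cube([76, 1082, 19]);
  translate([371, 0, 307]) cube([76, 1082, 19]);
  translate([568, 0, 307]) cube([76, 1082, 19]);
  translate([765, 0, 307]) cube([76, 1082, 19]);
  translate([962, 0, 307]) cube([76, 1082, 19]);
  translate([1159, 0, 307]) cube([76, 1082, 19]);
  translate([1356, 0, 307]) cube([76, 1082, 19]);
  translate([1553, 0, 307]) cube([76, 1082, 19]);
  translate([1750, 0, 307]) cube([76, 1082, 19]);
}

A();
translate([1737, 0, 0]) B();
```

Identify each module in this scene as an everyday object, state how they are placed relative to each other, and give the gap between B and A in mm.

A is a table. B is a bed frame. The bed frame is on the floor beside the table on its +x side. The gap between the bed frame and the table is 110 mm.

The bed frame's nearest face is 110 mm from the table's +x face.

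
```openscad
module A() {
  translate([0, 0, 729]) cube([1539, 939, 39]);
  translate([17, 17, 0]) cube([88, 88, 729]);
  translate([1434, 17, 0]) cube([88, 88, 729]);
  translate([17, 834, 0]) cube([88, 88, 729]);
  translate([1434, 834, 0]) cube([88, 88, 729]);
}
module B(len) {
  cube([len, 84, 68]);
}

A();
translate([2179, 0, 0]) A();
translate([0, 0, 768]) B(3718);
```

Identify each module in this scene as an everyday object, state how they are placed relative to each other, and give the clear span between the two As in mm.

Second table starts at x = 2179; first ends at x = 1539; clear span = 2179 − 1539 = 640 mm.

A is a table. B is a beam. A beam spans the tops of two tables. The clear span between the two tables is 640 mm.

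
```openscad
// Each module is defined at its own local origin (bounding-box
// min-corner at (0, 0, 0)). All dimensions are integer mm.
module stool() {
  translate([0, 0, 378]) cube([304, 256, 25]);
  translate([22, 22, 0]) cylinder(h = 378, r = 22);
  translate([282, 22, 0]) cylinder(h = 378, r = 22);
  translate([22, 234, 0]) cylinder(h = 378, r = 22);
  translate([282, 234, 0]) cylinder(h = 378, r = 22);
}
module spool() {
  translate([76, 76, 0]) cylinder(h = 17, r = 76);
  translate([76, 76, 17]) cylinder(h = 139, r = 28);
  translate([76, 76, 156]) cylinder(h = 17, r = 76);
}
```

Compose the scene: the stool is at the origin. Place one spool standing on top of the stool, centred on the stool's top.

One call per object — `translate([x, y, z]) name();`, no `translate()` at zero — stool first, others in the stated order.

stool();
translate([76, 52, 403]) spool();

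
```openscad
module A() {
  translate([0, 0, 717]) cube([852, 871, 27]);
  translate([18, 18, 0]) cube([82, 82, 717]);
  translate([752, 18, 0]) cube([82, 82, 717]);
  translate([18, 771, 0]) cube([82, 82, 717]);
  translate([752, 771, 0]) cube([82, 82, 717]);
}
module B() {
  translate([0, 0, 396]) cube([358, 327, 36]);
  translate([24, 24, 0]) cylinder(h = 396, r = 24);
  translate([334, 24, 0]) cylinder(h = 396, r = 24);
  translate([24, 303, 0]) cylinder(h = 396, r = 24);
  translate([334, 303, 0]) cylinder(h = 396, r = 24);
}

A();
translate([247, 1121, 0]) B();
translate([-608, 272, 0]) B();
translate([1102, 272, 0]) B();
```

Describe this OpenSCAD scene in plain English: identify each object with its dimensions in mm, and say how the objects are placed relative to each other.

A is a rectangular dining table. The top is 852×871×27 mm with its upper surface at z = 744 mm. It stands on four 82×82 mm square legs, each inset 18 mm from the nearest pair of top edges, running from the floor to the underside of the top.

B is a simple wooden stool: a rectangular seat 358 mm (x) by 327 mm (y), 36 mm thick, top face at z = 432 mm, on four round legs, each 48 mm in diameter. The legs rest on z = 0, each leg's axis is inset half a diameter from the nearest pair of seat edges (so the leg's bounding box is flush with the corner).

Three stools sit around the table at the +y, −x, +x sides.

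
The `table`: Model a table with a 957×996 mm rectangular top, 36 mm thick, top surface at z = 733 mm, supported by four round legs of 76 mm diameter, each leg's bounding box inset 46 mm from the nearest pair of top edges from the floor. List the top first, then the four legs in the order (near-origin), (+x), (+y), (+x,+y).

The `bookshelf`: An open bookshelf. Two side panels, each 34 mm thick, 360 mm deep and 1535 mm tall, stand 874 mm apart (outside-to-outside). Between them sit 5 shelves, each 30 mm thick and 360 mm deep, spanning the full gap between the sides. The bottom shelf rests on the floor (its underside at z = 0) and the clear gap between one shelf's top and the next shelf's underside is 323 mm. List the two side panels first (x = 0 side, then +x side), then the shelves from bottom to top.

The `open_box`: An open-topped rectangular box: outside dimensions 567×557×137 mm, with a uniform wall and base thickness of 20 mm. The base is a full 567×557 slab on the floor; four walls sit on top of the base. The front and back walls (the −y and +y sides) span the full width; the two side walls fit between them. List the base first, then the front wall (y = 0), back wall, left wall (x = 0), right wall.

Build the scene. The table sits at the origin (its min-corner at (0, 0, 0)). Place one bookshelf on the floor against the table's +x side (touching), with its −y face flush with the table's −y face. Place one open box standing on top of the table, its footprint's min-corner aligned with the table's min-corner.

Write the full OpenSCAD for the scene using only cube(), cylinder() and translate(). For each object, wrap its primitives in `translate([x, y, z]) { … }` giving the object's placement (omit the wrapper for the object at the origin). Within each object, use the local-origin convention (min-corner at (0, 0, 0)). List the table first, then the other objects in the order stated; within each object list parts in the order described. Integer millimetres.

translate([0, 0, 697]) cube([957, 996, 36]);
translate([84, 84, 0]) cylinder(h = 697, r = 38);
translate([873, 84, 0]) cylinder(h = 697, r = 38);
translate([84, 912, 0]) cylinder(h = 697, r = 38);
translate([873, 912, 0]) cylinder(h = 697, r = 38);
translate([957, 0, 0]) {
  cube([34, 360, 1535]);
  translate([840, 0, 0]) cube([34, 360, 1535]);
  translate([34, 0, 0]) cube([806, 360, 30]);
  translate([34, 0, 353]) cube([806, 360, 30]);
  translate([34, 0, 706]) cube([806, 360, 30]);
  translate([34, 0, 1059]) cube([806, 360, 30]);
  translate([34, 0, 1412]) cube([806, 360, 30]);
}
translate([0, 0, 733]) {
  cube([567, 557, 20]);
  translate([0, 0, 20]) cube([567, 20, 117]);
  translate([0, 537, 20]) cube([567, 20, 117]);
  translate([0, 20, 20]) cube([20, 517, 117]);
  translate([547, 20, 20]) cube([20, 517, 117]);
}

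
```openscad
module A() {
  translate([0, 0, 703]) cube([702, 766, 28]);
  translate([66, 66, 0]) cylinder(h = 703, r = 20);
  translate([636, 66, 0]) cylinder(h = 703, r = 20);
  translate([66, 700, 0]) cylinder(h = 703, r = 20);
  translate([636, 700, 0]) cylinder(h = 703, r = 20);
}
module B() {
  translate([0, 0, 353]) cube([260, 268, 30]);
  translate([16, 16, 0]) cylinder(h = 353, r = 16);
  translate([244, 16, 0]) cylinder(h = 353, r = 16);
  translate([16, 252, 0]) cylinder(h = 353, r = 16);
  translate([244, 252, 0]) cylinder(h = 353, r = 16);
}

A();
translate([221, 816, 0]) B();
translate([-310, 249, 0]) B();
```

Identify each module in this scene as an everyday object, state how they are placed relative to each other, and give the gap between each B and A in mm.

Each stool's nearest face is 50 mm from the table's bounding box.

A is a table. B is a stool. Two stools sit around the table at the +y, −x sides. The gap between each stool and the table is 50 mm.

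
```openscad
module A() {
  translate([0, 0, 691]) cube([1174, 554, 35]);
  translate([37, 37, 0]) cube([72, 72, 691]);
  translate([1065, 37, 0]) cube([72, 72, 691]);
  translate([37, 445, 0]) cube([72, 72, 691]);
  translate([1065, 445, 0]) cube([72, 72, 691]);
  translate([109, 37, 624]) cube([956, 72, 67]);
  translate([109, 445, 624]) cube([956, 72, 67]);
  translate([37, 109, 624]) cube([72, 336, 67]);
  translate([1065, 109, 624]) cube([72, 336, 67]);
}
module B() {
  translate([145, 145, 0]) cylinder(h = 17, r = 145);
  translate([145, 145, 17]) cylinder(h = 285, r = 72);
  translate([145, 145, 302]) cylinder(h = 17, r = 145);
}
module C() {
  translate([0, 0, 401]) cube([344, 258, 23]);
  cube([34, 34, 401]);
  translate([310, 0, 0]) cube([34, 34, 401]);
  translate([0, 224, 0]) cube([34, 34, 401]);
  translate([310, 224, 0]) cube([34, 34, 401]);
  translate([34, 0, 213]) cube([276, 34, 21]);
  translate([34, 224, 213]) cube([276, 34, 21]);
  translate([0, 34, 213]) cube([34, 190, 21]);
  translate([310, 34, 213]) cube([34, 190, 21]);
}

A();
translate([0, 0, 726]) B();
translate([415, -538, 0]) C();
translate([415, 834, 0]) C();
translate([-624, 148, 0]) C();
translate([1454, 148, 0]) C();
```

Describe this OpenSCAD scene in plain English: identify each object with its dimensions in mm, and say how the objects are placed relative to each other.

A is a table with a 1174×554 mm rectangular top, 35 mm thick, top surface at z = 726 mm, supported by four 72×72 mm square legs, each inset 37 mm from the nearest pair of top edges, running from the floor. Four apron rails, 72 mm thick and 67 mm tall, run between adjacent legs with their top edges flush with the underside of the top and their outer faces flush with the legs' outer faces.

B is a spool: two coaxial disc flanges of radius 145 mm and thickness 17 mm, joined by a core cylinder of radius 72 mm and height 285 mm. The lower flange rests on z = 0 and the three cylinders share a vertical axis.

C is a four-legged stool. The seat is 344×258 mm, 23 mm thick, top at z = 424 mm. It stands on four square legs, each 34×34 mm in cross-section, from z = 0 to the seat underside, each flush with a corner of the seat. Four stretchers, 34 mm wide and 21 mm tall, connect adjacent legs with their undersides at z = 213 mm, each running between the inner faces of the legs it joins and aligned with the legs' outer faces on the other axis.

The spool is on top of the table. Four stools sit around the table at the −y, +y, −x, +x sides.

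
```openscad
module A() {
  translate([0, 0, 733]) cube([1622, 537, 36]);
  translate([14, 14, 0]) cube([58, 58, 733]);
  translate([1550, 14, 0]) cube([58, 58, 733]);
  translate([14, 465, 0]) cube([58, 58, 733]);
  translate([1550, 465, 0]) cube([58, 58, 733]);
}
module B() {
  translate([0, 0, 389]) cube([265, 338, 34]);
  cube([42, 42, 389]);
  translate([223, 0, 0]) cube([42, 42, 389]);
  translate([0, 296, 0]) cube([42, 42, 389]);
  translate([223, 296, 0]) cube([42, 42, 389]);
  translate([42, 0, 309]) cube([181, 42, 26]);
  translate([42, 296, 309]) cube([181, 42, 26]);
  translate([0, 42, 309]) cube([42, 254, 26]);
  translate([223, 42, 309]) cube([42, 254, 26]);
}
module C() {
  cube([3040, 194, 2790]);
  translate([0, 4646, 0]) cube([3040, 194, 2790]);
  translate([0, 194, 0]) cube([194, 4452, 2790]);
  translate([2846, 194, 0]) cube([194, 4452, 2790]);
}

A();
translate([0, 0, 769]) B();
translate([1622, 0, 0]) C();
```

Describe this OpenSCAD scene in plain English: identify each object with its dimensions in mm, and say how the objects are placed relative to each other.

A is a table with a 1622×537 mm rectangular top, 36 mm thick, top surface at z = 769 mm, supported by four 58×58 mm square legs, each inset 14 mm from the nearest pair of top edges, running from the floor.

B is a simple wooden stool: a rectangular seat 265 mm (x) by 338 mm (y), 34 mm thick, top face at z = 423 mm, on four square legs, each 42×42 mm in cross-section. The legs rest on z = 0, each flush with a corner of the seat. Four stretchers, 42 mm wide and 26 mm tall, connect adjacent legs with their undersides at z = 309 mm, each running between the inner faces of the legs it joins and aligned with the legs' outer faces on the other axis.

C is a box-shaped house frame (walls only): outside footprint 3040×4840 mm, wall height 2790 mm, wall thickness 194 mm. The two y-facing walls run the full x-width; the two x-facing walls fit between the inner faces of the y-facing walls.

The stool is on top of the table. The house frame is against the table's +x side, with their −y faces flush.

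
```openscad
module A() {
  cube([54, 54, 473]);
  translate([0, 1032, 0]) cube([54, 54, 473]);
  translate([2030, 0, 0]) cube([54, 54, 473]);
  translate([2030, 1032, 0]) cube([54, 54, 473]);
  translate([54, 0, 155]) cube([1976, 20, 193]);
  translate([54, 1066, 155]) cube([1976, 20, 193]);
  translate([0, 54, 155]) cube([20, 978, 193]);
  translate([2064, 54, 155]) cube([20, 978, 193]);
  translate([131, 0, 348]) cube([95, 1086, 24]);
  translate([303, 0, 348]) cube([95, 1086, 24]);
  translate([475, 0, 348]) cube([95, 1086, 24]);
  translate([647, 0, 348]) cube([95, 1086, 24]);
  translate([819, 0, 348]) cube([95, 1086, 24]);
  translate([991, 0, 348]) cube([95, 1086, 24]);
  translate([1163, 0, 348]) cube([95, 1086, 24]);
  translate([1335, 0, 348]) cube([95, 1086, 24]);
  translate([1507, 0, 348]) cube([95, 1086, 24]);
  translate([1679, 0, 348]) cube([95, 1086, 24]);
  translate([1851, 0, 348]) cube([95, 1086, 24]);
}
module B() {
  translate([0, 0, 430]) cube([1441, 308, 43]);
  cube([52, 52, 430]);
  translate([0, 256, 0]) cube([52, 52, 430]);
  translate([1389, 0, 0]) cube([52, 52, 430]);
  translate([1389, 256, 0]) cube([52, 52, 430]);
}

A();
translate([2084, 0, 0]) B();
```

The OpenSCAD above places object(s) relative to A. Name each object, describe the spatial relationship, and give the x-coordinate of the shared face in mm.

A is a bed frame. B is a bench. The bench is against the bed frame's +x side, with their −y faces flush. The x-coordinate of the shared face is 2084 mm.

The bed frame's +x face and the bench's −x face are both at x = 2084 mm.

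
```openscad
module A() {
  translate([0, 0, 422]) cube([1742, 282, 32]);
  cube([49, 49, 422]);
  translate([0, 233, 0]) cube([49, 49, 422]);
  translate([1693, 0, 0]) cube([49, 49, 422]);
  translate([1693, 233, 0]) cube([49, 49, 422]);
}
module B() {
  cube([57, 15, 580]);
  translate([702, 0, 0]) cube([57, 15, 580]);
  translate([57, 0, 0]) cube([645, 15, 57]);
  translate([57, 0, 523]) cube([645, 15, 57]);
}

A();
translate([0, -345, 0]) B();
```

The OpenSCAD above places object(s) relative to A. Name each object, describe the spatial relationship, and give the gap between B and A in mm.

A is a bench. B is a picture frame. The picture frame is on the floor beside the bench on its −y side. The gap between the picture frame and the bench is 330 mm.

The picture frame's nearest face is 330 mm from the bench's −y face.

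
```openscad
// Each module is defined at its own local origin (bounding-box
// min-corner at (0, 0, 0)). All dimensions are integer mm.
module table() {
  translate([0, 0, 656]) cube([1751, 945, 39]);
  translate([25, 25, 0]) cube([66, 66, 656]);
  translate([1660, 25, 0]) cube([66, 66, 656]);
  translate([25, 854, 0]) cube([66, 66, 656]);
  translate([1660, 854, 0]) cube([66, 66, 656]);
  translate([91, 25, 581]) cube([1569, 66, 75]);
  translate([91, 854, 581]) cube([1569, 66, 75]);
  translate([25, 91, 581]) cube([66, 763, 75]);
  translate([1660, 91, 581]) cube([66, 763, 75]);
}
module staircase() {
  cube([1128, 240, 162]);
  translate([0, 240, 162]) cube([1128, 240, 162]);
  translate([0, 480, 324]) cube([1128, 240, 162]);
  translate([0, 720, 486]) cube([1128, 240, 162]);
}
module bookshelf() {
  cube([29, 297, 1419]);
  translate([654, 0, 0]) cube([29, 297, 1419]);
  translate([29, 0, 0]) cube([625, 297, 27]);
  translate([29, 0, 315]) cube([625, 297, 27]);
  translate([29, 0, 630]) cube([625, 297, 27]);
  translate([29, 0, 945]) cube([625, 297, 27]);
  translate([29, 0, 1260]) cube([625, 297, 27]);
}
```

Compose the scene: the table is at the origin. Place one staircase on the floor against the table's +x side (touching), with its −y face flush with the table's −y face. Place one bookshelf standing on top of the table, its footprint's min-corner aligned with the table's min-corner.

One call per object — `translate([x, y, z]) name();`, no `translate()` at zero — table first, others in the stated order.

table();
translate([1751, 0, 0]) staircase();
translate([0, 0, 695]) bookshelf();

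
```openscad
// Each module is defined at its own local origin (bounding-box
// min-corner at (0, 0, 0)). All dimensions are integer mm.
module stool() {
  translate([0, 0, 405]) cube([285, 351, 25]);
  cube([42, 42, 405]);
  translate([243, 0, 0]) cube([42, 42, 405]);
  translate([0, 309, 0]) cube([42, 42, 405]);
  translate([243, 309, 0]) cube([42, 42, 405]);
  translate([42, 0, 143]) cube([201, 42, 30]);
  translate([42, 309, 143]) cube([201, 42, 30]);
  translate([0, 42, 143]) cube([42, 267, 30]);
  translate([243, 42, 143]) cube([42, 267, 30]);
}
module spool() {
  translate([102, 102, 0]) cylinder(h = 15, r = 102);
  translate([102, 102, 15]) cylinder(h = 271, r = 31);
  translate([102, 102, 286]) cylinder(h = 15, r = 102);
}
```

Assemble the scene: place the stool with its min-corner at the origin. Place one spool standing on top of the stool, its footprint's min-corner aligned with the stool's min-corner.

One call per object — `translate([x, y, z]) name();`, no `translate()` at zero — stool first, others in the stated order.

stool();
translate([0, 0, 430]) spool();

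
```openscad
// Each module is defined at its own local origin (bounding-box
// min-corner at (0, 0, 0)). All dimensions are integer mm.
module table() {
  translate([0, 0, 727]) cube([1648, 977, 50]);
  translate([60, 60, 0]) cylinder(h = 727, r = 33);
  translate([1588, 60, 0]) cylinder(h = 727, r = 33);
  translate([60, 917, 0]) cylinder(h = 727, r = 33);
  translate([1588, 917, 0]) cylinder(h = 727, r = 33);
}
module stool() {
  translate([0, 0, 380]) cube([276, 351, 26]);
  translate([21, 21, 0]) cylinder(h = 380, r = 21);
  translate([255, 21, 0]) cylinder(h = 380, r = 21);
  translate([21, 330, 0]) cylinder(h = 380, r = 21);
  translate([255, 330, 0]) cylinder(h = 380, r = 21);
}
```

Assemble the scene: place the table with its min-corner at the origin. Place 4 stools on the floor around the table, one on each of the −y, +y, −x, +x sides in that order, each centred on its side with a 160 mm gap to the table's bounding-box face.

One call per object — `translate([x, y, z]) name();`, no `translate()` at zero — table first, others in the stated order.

table();
translate([686, -511, 0]) stool();
translate([686, 1137, 0]) stool();
translate([-436, 313, 0]) stool();
translate([1808, 313, 0]) stool();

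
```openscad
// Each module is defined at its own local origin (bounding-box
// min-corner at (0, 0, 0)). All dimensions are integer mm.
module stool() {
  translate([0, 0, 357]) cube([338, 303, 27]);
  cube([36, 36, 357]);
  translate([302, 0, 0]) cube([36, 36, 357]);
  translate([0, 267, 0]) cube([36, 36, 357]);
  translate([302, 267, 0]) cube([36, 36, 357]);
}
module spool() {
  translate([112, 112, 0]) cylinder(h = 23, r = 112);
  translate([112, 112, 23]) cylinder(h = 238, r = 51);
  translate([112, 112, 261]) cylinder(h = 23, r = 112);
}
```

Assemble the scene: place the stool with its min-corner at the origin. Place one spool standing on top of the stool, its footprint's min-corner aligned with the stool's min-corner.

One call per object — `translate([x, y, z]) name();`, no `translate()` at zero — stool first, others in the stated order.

stool();
translate([0, 0, 384]) spool();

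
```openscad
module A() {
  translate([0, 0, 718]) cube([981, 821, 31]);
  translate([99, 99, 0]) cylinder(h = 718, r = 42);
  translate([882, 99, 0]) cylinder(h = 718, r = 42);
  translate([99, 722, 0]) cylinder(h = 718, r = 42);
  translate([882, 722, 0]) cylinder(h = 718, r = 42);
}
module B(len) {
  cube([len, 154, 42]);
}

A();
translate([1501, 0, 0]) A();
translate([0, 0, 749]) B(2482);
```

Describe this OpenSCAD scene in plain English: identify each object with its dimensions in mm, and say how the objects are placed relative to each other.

A is a table with a 981×821 mm rectangular top, 31 mm thick, top surface at z = 749 mm, supported by four round legs of 84 mm diameter, each leg's bounding box inset 57 mm from the nearest pair of top edges, running from the floor.

B is a rectangular beam 2482 mm long (x), 154 mm deep (y), 42 mm thick (z).

The beam spans the tops of two tables placed 520 mm apart, resting at z = 749 mm.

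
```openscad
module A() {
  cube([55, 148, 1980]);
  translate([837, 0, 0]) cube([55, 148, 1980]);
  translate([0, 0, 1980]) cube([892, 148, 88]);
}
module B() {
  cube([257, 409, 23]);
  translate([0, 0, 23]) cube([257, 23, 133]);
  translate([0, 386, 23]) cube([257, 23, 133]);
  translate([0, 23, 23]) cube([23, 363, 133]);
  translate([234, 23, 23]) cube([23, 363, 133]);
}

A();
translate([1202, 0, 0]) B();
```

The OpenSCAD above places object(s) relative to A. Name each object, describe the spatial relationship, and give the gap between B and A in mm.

A is a door frame. B is an open box. The open box is on the floor beside the door frame on its +x side. The gap between the open box and the door frame is 310 mm.

The open box's nearest face is 310 mm from the door frame's +x face.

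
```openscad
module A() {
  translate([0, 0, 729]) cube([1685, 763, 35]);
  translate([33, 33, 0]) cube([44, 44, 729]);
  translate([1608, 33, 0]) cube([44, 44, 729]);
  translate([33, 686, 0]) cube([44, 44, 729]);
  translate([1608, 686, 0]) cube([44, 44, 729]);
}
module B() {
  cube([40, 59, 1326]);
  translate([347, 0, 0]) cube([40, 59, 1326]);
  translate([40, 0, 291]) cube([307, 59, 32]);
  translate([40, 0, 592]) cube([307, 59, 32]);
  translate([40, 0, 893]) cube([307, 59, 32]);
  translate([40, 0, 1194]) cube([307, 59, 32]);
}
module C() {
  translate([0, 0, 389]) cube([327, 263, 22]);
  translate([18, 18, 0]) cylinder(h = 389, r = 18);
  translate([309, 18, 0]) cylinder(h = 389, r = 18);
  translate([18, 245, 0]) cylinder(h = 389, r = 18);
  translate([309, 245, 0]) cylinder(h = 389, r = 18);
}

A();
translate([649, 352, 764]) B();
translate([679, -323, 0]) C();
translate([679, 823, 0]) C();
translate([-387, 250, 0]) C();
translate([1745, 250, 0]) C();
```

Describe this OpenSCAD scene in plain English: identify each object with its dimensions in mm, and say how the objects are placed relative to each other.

A is a table with a 1685×763 mm rectangular top, 35 mm thick, top surface at z = 764 mm, supported by four 44×44 mm square legs, each inset 33 mm from the nearest pair of top edges, running from the floor.

B is a straight ladder. Two 40×59 mm vertical rails, 1326 mm tall, stand 387 mm apart (outside-to-outside) with their front faces coplanar on the −y side. 4 rungs, each 59 mm deep and 32 mm tall, span between the inner faces of the rails, front faces flush with the rails. The lowest rung's underside is at z = 291 mm and rungs are spaced 301 mm apart (underside to underside).

C is a simple wooden stool: a rectangular seat 327 mm (x) by 263 mm (y), 22 mm thick, top face at z = 411 mm, on four round legs, each 36 mm in diameter. The legs rest on z = 0, each leg's axis is inset half a diameter from the nearest pair of seat edges (so the leg's bounding box is flush with the corner).

The ladder is on top of the table, centred. Four stools sit around the table at the −y, +y, −x, +x sides.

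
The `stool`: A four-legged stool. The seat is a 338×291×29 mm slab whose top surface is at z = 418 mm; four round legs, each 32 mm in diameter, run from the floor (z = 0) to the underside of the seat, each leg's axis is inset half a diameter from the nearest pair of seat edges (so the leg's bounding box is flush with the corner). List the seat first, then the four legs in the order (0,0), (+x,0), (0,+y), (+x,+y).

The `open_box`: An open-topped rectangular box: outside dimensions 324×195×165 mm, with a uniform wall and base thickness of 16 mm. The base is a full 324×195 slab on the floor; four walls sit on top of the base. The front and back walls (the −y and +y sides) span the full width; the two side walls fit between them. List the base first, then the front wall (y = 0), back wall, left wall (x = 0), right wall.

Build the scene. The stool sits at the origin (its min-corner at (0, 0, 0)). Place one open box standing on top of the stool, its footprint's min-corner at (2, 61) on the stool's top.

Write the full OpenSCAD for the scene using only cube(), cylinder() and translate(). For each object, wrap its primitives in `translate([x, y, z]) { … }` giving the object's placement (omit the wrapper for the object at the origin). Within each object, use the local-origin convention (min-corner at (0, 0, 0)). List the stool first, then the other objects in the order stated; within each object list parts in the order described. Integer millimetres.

translate([0, 0, 389]) cube([338, 291, 29]);
translate([16, 16, 0]) cylinder(h = 389, r = 16);
translate([322, 16, 0]) cylinder(h = 389, r = 16);
translate([16, 275, 0]) cylinder(h = 389, r = 16);
translate([322, 275, 0]) cylinder(h = 389, r = 16);
translate([2, 61, 418]) {
  cube([324, 195, 16]);
  translate([0, 0, 16]) cube([324, 16, 149]);
  translate([0, 179, 16]) cube([324, 16, 149]);
  translate([0, 16, 16]) cube([16, 163, 149]);
  translate([308, 16, 16]) cube([16, 163, 149]);
}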